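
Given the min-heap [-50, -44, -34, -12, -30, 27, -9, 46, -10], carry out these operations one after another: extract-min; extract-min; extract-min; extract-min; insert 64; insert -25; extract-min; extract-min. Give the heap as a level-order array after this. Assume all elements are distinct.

extract-min → returns -50:
  remove root -50; move last element -10 to root → [-10, -44, -34, -12, -30, 27, -9, 46]
  -10 vs smaller child -44 at index 1, swap → [-44, -10, -34, -12, -30, 27, -9, 46]
  -10 vs smaller child -30 at index 4, swap → [-44, -30, -34, -12, -10, 27, -9, 46]
extract-min → returns -44:
  remove root -44; move last element 46 to root → [46, -30, -34, -12, -10, 27, -9]
  46 vs smaller child -34 at index 2, swap → [-34, -30, 46, -12, -10, 27, -9]
  46 vs smaller child -9 at index 6, swap → [-34, -30, -9, -12, -10, 27, 46]
extract-min → returns -34:
  remove root -34; move last element 46 to root → [46, -30, -9, -12, -10, 27]
  46 vs smaller child -30 at index 1, swap → [-30, 46, -9, -12, -10, 27]
  46 vs smaller child -12 at index 3, swap → [-30, -12, -9, 46, -10, 27]
extract-min → returns -30:
  remove root -30; move last element 27 to root → [27, -12, -9, 46, -10]
  27 vs smaller child -12 at index 1, swap → [-12, 27, -9, 46, -10]
  27 vs smaller child -10 at index 4, swap → [-12, -10, -9, 46, 27]
insert 64:
  append 64 at index 5 → [-12, -10, -9, 46, 27, 64] (no swap needed)
insert -25:
  append -25 at index 6 → [-12, -10, -9, 46, 27, 64, -25]
  -25 < parent -9 at index 2, swap → [-12, -10, -25, 46, 27, 64, -9]
  -25 < parent -12 at index 0, swap → [-25, -10, -12, 46, 27, 64, -9]
extract-min → returns -25:
  remove root -25; move last element -9 to root → [-9, -10, -12, 46, 27, 64]
  -9 vs smaller child -12 at index 2, swap → [-12, -10, -9, 46, 27, 64]
extract-min → returns -12:
  remove root -12; move last element 64 to root → [64, -10, -9, 46, 27]
  64 vs smaller child -10 at index 1, swap → [-10, 64, -9, 46, 27]
  64 vs smaller child 27 at index 4, swap → [-10, 27, -9, 46, 64]

[-10, 27, -9, 46, 64]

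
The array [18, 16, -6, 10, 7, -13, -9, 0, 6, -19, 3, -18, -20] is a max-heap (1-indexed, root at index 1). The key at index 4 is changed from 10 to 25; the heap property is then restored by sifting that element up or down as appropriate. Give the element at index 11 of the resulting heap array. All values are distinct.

set index 4 from 10 to 25 → [18, 16, -6, 25, 7, -13, -9, 0, 6, -19, 3, -18, -20]
25 > parent 16 at index 2, swap → [18, 25, -6, 16, 7, -13, -9, 0, 6, -19, 3, -18, -20]
25 > parent 18 at index 1, swap → [25, 18, -6, 16, 7, -13, -9, 0, 6, -19, 3, -18, -20]
resulting array: [25, 18, -6, 16, 7, -13, -9, 0, 6, -19, 3, -18, -20]

3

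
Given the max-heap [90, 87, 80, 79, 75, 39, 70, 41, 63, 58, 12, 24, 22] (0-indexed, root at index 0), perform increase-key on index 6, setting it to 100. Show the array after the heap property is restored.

set index 6 from 70 to 100 → [90, 87, 80, 79, 75, 39, 100, 41, 63, 58, 12, 24, 22]
100 > parent 80 at index 2, swap → [90, 87, 100, 79, 75, 39, 80, 41, 63, 58, 12, 24, 22]
100 > parent 90 at index 0, swap → [100, 87, 90, 79, 75, 39, 80, 41, 63, 58, 12, 24, 22]

[100, 87, 90, 79, 75, 39, 80, 41, 63, 58, 12, 24, 22]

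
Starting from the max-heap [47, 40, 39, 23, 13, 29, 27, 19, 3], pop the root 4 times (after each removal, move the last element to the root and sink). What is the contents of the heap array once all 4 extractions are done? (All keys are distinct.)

extract-max #1 returns 47:
  remove root 47; move last element 3 to root → [3, 40, 39, 23, 13, 29, 27, 19]
  3 vs larger child 40 at index 1, swap → [40, 3, 39, 23, 13, 29, 27, 19]
  3 vs larger child 23 at index 3, swap → [40, 23, 39, 3, 13, 29, 27, 19]
  3 vs only child 19 at index 7, swap → [40, 23, 39, 19, 13, 29, 27, 3]
extract-max #2 returns 40:
  remove root 40; move last element 3 to root → [3, 23, 39, 19, 13, 29, 27]
  3 vs larger child 39 at index 2, swap → [39, 23, 3, 19, 13, 29, 27]
  3 vs larger child 29 at index 5, swap → [39, 23, 29, 19, 13, 3, 27]
extract-max #3 returns 39:
  remove root 39; move last element 27 to root → [27, 23, 29, 19, 13, 3]
  27 vs larger child 29 at index 2, swap → [29, 23, 27, 19, 13, 3]
extract-max #4 returns 29:
  remove root 29; move last element 3 to root → [3, 23, 27, 19, 13]
  3 vs larger child 27 at index 2, swap → [27, 23, 3, 19, 13]

[27, 23, 3, 19, 13]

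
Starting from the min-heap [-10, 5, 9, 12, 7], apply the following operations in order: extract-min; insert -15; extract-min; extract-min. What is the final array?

extract-min → returns -10:
  remove root -10; move last element 7 to root → [7, 5, 9, 12]
  7 vs smaller child 5 at index 1, swap → [5, 7, 9, 12]
insert -15:
  append -15 at index 4 → [5, 7, 9, 12, -15]
  -15 < parent 7 at index 1, swap → [5, -15, 9, 12, 7]
  -15 < parent 5 at index 0, swap → [-15, 5, 9, 12, 7]
extract-min → returns -15:
  remove root -15; move last element 7 to root → [7, 5, 9, 12]
  7 vs smaller child 5 at index 1, swap → [5, 7, 9, 12]
extract-min → returns 5:
  remove root 5; move last element 12 to root → [12, 7, 9]
  12 vs smaller child 7 at index 1, swap → [7, 12, 9]

[7, 12, 9]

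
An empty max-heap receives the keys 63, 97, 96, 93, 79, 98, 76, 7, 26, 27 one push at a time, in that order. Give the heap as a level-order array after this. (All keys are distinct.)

Insert 63:
  append 63 at index 0 → [63] (no swap needed)
Insert 97:
  append 97 at index 1 → [63, 97]
  97 > parent 63 at index 0, swap → [97, 63]
Insert 96:
  append 96 at index 2 → [97, 63, 96] (no swap needed)
Insert 93:
  append 93 at index 3 → [97, 63, 96, 93]
  93 > parent 63 at index 1, swap → [97, 93, 96, 63]
Insert 79:
  append 79 at index 4 → [97, 93, 96, 63, 79] (no swap needed)
Insert 98:
  append 98 at index 5 → [97, 93, 96, 63, 79, 98]
  98 > parent 96 at index 2, swap → [97, 93, 98, 63, 79, 96]
  98 > parent 97 at index 0, swap → [98, 93, 97, 63, 79, 96]
Insert 76:
  append 76 at index 6 → [98, 93, 97, 63, 79, 96, 76] (no swap needed)
Insert 7:
  append 7 at index 7 → [98, 93, 97, 63, 79, 96, 76, 7] (no swap needed)
Insert 26:
  append 26 at index 8 → [98, 93, 97, 63, 79, 96, 76, 7, 26] (no swap needed)
Insert 27:
  append 27 at index 9 → [98, 93, 97, 63, 79, 96, 76, 7, 26, 27] (no swap needed)

[98, 93, 97, 63, 79, 96, 76, 7, 26, 27]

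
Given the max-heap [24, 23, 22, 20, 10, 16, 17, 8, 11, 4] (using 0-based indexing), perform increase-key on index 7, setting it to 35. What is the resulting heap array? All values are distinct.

[35, 24, 22, 23, 10, 16, 17, 20, 11, 4]

set index 7 from 8 to 35 → [24, 23, 22, 20, 10, 16, 17, 35, 11, 4]
35 > parent 20 at index 3, swap → [24, 23, 22, 35, 10, 16, 17, 20, 11, 4]
35 > parent 23 at index 1, swap → [24, 35, 22, 23, 10, 16, 17, 20, 11, 4]
35 > parent 24 at index 0, swap → [35, 24, 22, 23, 10, 16, 17, 20, 11, 4]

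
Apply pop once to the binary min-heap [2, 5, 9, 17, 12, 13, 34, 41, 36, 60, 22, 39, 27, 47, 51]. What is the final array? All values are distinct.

[5, 12, 9, 17, 22, 13, 34, 41, 36, 60, 51, 39, 27, 47]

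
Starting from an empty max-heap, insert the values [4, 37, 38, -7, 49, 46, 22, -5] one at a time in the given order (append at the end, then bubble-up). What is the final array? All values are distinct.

[49, 38, 46, -5, 4, 37, 22, -7]

Insert 4:
  append 4 at index 0 → [4] (no swap needed)
Insert 37:
  append 37 at index 1 → [4, 37]
  37 > parent 4 at index 0, swap → [37, 4]
Insert 38:
  append 38 at index 2 → [37, 4, 38]
  38 > parent 37 at index 0, swap → [38, 4, 37]
Insert -7:
  append -7 at index 3 → [38, 4, 37, -7] (no swap needed)
Insert 49:
  append 49 at index 4 → [38, 4, 37, -7, 49]
  49 > parent 4 at index 1, swap → [38, 49, 37, -7, 4]
  49 > parent 38 at index 0, swap → [49, 38, 37, -7, 4]
Insert 46:
  append 46 at index 5 → [49, 38, 37, -7, 4, 46]
  46 > parent 37 at index 2, swap → [49, 38, 46, -7, 4, 37]
Insert 22:
  append 22 at index 6 → [49, 38, 46, -7, 4, 37, 22] (no swap needed)
Insert -5:
  append -5 at index 7 → [49, 38, 46, -7, 4, 37, 22, -5]
  -5 > parent -7 at index 3, swap → [49, 38, 46, -5, 4, 37, 22, -7]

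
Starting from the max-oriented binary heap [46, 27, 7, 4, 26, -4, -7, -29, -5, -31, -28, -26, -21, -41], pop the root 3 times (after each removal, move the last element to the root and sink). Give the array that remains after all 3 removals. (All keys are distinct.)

extract-max #1 returns 46:
  remove root 46; move last element -41 to root → [-41, 27, 7, 4, 26, -4, -7, -29, -5, -31, -28, -26, -21]
  -41 vs larger child 27 at index 1, swap → [27, -41, 7, 4, 26, -4, -7, -29, -5, -31, -28, -26, -21]
  -41 vs larger child 26 at index 4, swap → [27, 26, 7, 4, -41, -4, -7, -29, -5, -31, -28, -26, -21]
  -41 vs larger child -28 at index 10, swap → [27, 26, 7, 4, -28, -4, -7, -29, -5, -31, -41, -26, -21]
extract-max #2 returns 27:
  remove root 27; move last element -21 to root → [-21, 26, 7, 4, -28, -4, -7, -29, -5, -31, -41, -26]
  -21 vs larger child 26 at index 1, swap → [26, -21, 7, 4, -28, -4, -7, -29, -5, -31, -41, -26]
  -21 vs larger child 4 at index 3, swap → [26, 4, 7, -21, -28, -4, -7, -29, -5, -31, -41, -26]
  -21 vs larger child -5 at index 8, swap → [26, 4, 7, -5, -28, -4, -7, -29, -21, -31, -41, -26]
extract-max #3 returns 26:
  remove root 26; move last element -26 to root → [-26, 4, 7, -5, -28, -4, -7, -29, -21, -31, -41]
  -26 vs larger child 7 at index 2, swap → [7, 4, -26, -5, -28, -4, -7, -29, -21, -31, -41]
  -26 vs larger child -4 at index 5, swap → [7, 4, -4, -5, -28, -26, -7, -29, -21, -31, -41]

[7, 4, -4, -5, -28, -26, -7, -29, -21, -31, -41]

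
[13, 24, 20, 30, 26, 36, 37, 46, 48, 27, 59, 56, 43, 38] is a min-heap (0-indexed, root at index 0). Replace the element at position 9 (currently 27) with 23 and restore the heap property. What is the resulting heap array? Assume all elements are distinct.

[13, 23, 20, 30, 24, 36, 37, 46, 48, 26, 59, 56, 43, 38]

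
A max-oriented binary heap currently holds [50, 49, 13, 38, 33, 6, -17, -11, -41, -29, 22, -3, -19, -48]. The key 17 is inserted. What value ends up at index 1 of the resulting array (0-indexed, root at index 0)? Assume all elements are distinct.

49

append 17 at index 14 → [50, 49, 13, 38, 33, 6, -17, -11, -41, -29, 22, -3, -19, -48, 17]
17 > parent -17 at index 6, swap → [50, 49, 13, 38, 33, 6, 17, -11, -41, -29, 22, -3, -19, -48, -17]
17 > parent 13 at index 2, swap → [50, 49, 17, 38, 33, 6, 13, -11, -41, -29, 22, -3, -19, -48, -17]
resulting array: [50, 49, 17, 38, 33, 6, 13, -11, -41, -29, 22, -3, -19, -48, -17]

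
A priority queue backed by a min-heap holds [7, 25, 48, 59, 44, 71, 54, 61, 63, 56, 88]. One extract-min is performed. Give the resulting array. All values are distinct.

[25, 44, 48, 59, 56, 71, 54, 61, 63, 88]

remove root 7; move last element 88 to root → [88, 25, 48, 59, 44, 71, 54, 61, 63, 56]
88 vs smaller child 25 at index 1, swap → [25, 88, 48, 59, 44, 71, 54, 61, 63, 56]
88 vs smaller child 44 at index 4, swap → [25, 44, 48, 59, 88, 71, 54, 61, 63, 56]
88 vs only child 56 at index 9, swap → [25, 44, 48, 59, 56, 71, 54, 61, 63, 88]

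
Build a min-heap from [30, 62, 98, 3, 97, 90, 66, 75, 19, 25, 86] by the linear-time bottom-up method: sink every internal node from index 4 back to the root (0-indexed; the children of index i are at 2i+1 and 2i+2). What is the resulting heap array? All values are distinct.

[3, 19, 66, 30, 25, 90, 98, 75, 62, 97, 86]

sift down from index 4:
  97 vs smaller child 25 at index 9, swap → [30, 62, 98, 3, 25, 90, 66, 75, 19, 97, 86]
sift down from index 3: already satisfies heap property
sift down from index 2:
  98 vs smaller child 66 at index 6, swap → [30, 62, 66, 3, 25, 90, 98, 75, 19, 97, 86]
sift down from index 1:
  62 vs smaller child 3 at index 3, swap → [30, 3, 66, 62, 25, 90, 98, 75, 19, 97, 86]
  62 vs smaller child 19 at index 8, swap → [30, 3, 66, 19, 25, 90, 98, 75, 62, 97, 86]
sift down from index 0:
  30 vs smaller child 3 at index 1, swap → [3, 30, 66, 19, 25, 90, 98, 75, 62, 97, 86]
  30 vs smaller child 19 at index 3, swap → [3, 19, 66, 30, 25, 90, 98, 75, 62, 97, 86]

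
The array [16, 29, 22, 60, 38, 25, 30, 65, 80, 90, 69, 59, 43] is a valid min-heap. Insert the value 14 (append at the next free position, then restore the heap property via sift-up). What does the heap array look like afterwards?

[14, 29, 16, 60, 38, 25, 22, 65, 80, 90, 69, 59, 43, 30]

append 14 at index 13 → [16, 29, 22, 60, 38, 25, 30, 65, 80, 90, 69, 59, 43, 14]
14 < parent 30 at index 6, swap → [16, 29, 22, 60, 38, 25, 14, 65, 80, 90, 69, 59, 43, 30]
14 < parent 22 at index 2, swap → [16, 29, 14, 60, 38, 25, 22, 65, 80, 90, 69, 59, 43, 30]
14 < parent 16 at index 0, swap → [14, 29, 16, 60, 38, 25, 22, 65, 80, 90, 69, 59, 43, 30]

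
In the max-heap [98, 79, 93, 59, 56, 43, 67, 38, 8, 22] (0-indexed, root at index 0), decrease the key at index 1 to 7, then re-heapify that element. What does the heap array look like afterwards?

set index 1 from 79 to 7 → [98, 7, 93, 59, 56, 43, 67, 38, 8, 22]
7 vs larger child 59 at index 3, swap → [98, 59, 93, 7, 56, 43, 67, 38, 8, 22]
7 vs larger child 38 at index 7, swap → [98, 59, 93, 38, 56, 43, 67, 7, 8, 22]

[98, 59, 93, 38, 56, 43, 67, 7, 8, 22]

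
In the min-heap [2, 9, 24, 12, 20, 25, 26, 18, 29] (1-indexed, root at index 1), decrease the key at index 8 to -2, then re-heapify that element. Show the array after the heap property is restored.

[-2, 2, 24, 9, 20, 25, 26, 12, 29]

set index 8 from 18 to -2 → [2, 9, 24, 12, 20, 25, 26, -2, 29]
-2 < parent 12 at index 4, swap → [2, 9, 24, -2, 20, 25, 26, 12, 29]
-2 < parent 9 at index 2, swap → [2, -2, 24, 9, 20, 25, 26, 12, 29]
-2 < parent 2 at index 1, swap → [-2, 2, 24, 9, 20, 25, 26, 12, 29]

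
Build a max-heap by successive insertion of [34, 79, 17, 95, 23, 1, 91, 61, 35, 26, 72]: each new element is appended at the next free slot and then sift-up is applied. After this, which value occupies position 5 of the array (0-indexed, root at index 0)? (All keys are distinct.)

1

Insert 34:
  append 34 at index 0 → [34] (no swap needed)
Insert 79:
  append 79 at index 1 → [34, 79]
  79 > parent 34 at index 0, swap → [79, 34]
Insert 17:
  append 17 at index 2 → [79, 34, 17] (no swap needed)
Insert 95:
  append 95 at index 3 → [79, 34, 17, 95]
  95 > parent 34 at index 1, swap → [79, 95, 17, 34]
  95 > parent 79 at index 0, swap → [95, 79, 17, 34]
Insert 23:
  append 23 at index 4 → [95, 79, 17, 34, 23] (no swap needed)
Insert 1:
  append 1 at index 5 → [95, 79, 17, 34, 23, 1] (no swap needed)
Insert 91:
  append 91 at index 6 → [95, 79, 17, 34, 23, 1, 91]
  91 > parent 17 at index 2, swap → [95, 79, 91, 34, 23, 1, 17]
Insert 61:
  append 61 at index 7 → [95, 79, 91, 34, 23, 1, 17, 61]
  61 > parent 34 at index 3, swap → [95, 79, 91, 61, 23, 1, 17, 34]
Insert 35:
  append 35 at index 8 → [95, 79, 91, 61, 23, 1, 17, 34, 35] (no swap needed)
Insert 26:
  append 26 at index 9 → [95, 79, 91, 61, 23, 1, 17, 34, 35, 26]
  26 > parent 23 at index 4, swap → [95, 79, 91, 61, 26, 1, 17, 34, 35, 23]
Insert 72:
  append 72 at index 10 → [95, 79, 91, 61, 26, 1, 17, 34, 35, 23, 72]
  72 > parent 26 at index 4, swap → [95, 79, 91, 61, 72, 1, 17, 34, 35, 23, 26]
resulting array: [95, 79, 91, 61, 72, 1, 17, 34, 35, 23, 26]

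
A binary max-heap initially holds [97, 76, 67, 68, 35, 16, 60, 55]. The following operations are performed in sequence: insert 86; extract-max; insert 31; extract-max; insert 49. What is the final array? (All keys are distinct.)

[76, 68, 67, 55, 35, 16, 60, 31, 49]

insert 86:
  append 86 at index 8 → [97, 76, 67, 68, 35, 16, 60, 55, 86]
  86 > parent 68 at index 3, swap → [97, 76, 67, 86, 35, 16, 60, 55, 68]
  86 > parent 76 at index 1, swap → [97, 86, 67, 76, 35, 16, 60, 55, 68]
extract-max → returns 97:
  remove root 97; move last element 68 to root → [68, 86, 67, 76, 35, 16, 60, 55]
  68 vs larger child 86 at index 1, swap → [86, 68, 67, 76, 35, 16, 60, 55]
  68 vs larger child 76 at index 3, swap → [86, 76, 67, 68, 35, 16, 60, 55]
insert 31:
  append 31 at index 8 → [86, 76, 67, 68, 35, 16, 60, 55, 31] (no swap needed)
extract-max → returns 86:
  remove root 86; move last element 31 to root → [31, 76, 67, 68, 35, 16, 60, 55]
  31 vs larger child 76 at index 1, swap → [76, 31, 67, 68, 35, 16, 60, 55]
  31 vs larger child 68 at index 3, swap → [76, 68, 67, 31, 35, 16, 60, 55]
  31 vs only child 55 at index 7, swap → [76, 68, 67, 55, 35, 16, 60, 31]
insert 49:
  append 49 at index 8 → [76, 68, 67, 55, 35, 16, 60, 31, 49] (no swap needed)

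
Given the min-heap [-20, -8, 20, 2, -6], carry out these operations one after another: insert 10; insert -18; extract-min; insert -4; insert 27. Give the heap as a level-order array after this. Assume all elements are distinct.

insert 10:
  append 10 at index 5 → [-20, -8, 20, 2, -6, 10]
  10 < parent 20 at index 2, swap → [-20, -8, 10, 2, -6, 20]
insert -18:
  append -18 at index 6 → [-20, -8, 10, 2, -6, 20, -18]
  -18 < parent 10 at index 2, swap → [-20, -8, -18, 2, -6, 20, 10]
extract-min → returns -20:
  remove root -20; move last element 10 to root → [10, -8, -18, 2, -6, 20]
  10 vs smaller child -18 at index 2, swap → [-18, -8, 10, 2, -6, 20]
insert -4:
  append -4 at index 6 → [-18, -8, 10, 2, -6, 20, -4]
  -4 < parent 10 at index 2, swap → [-18, -8, -4, 2, -6, 20, 10]
insert 27:
  append 27 at index 7 → [-18, -8, -4, 2, -6, 20, 10, 27] (no swap needed)

[-18, -8, -4, 2, -6, 20, 10, 27]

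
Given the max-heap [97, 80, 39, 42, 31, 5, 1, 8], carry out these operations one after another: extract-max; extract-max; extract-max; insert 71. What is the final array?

extract-max → returns 97:
  remove root 97; move last element 8 to root → [8, 80, 39, 42, 31, 5, 1]
  8 vs larger child 80 at index 1, swap → [80, 8, 39, 42, 31, 5, 1]
  8 vs larger child 42 at index 3, swap → [80, 42, 39, 8, 31, 5, 1]
extract-max → returns 80:
  remove root 80; move last element 1 to root → [1, 42, 39, 8, 31, 5]
  1 vs larger child 42 at index 1, swap → [42, 1, 39, 8, 31, 5]
  1 vs larger child 31 at index 4, swap → [42, 31, 39, 8, 1, 5]
extract-max → returns 42:
  remove root 42; move last element 5 to root → [5, 31, 39, 8, 1]
  5 vs larger child 39 at index 2, swap → [39, 31, 5, 8, 1]
insert 71:
  append 71 at index 5 → [39, 31, 5, 8, 1, 71]
  71 > parent 5 at index 2, swap → [39, 31, 71, 8, 1, 5]
  71 > parent 39 at index 0, swap → [71, 31, 39, 8, 1, 5]

[71, 31, 39, 8, 1, 5]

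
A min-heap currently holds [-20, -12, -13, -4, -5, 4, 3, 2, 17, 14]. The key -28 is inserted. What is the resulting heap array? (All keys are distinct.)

[-28, -20, -13, -4, -12, 4, 3, 2, 17, 14, -5]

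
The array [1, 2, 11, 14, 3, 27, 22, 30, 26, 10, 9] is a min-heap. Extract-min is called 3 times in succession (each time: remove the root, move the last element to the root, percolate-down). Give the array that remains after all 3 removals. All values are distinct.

extract-min #1 returns 1:
  remove root 1; move last element 9 to root → [9, 2, 11, 14, 3, 27, 22, 30, 26, 10]
  9 vs smaller child 2 at index 1, swap → [2, 9, 11, 14, 3, 27, 22, 30, 26, 10]
  9 vs smaller child 3 at index 4, swap → [2, 3, 11, 14, 9, 27, 22, 30, 26, 10]
extract-min #2 returns 2:
  remove root 2; move last element 10 to root → [10, 3, 11, 14, 9, 27, 22, 30, 26]
  10 vs smaller child 3 at index 1, swap → [3, 10, 11, 14, 9, 27, 22, 30, 26]
  10 vs smaller child 9 at index 4, swap → [3, 9, 11, 14, 10, 27, 22, 30, 26]
extract-min #3 returns 3:
  remove root 3; move last element 26 to root → [26, 9, 11, 14, 10, 27, 22, 30]
  26 vs smaller child 9 at index 1, swap → [9, 26, 11, 14, 10, 27, 22, 30]
  26 vs smaller child 10 at index 4, swap → [9, 10, 11, 14, 26, 27, 22, 30]

[9, 10, 11, 14, 26, 27, 22, 30]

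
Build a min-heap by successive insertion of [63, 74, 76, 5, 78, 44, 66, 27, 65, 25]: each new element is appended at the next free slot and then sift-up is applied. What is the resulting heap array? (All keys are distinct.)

Insert 63:
  append 63 at index 0 → [63] (no swap needed)
Insert 74:
  append 74 at index 1 → [63, 74] (no swap needed)
Insert 76:
  append 76 at index 2 → [63, 74, 76] (no swap needed)
Insert 5:
  append 5 at index 3 → [63, 74, 76, 5]
  5 < parent 74 at index 1, swap → [63, 5, 76, 74]
  5 < parent 63 at index 0, swap → [5, 63, 76, 74]
Insert 78:
  append 78 at index 4 → [5, 63, 76, 74, 78] (no swap needed)
Insert 44:
  append 44 at index 5 → [5, 63, 76, 74, 78, 44]
  44 < parent 76 at index 2, swap → [5, 63, 44, 74, 78, 76]
Insert 66:
  append 66 at index 6 → [5, 63, 44, 74, 78, 76, 66] (no swap needed)
Insert 27:
  append 27 at index 7 → [5, 63, 44, 74, 78, 76, 66, 27]
  27 < parent 74 at index 3, swap → [5, 63, 44, 27, 78, 76, 66, 74]
  27 < parent 63 at index 1, swap → [5, 27, 44, 63, 78, 76, 66, 74]
Insert 65:
  append 65 at index 8 → [5, 27, 44, 63, 78, 76, 66, 74, 65] (no swap needed)
Insert 25:
  append 25 at index 9 → [5, 27, 44, 63, 78, 76, 66, 74, 65, 25]
  25 < parent 78 at index 4, swap → [5, 27, 44, 63, 25, 76, 66, 74, 65, 78]
  25 < parent 27 at index 1, swap → [5, 25, 44, 63, 27, 76, 66, 74, 65, 78]

[5, 25, 44, 63, 27, 76, 66, 74, 65, 78]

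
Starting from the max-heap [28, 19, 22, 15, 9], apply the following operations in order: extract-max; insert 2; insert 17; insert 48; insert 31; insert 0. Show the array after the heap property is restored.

extract-max → returns 28:
  remove root 28; move last element 9 to root → [9, 19, 22, 15]
  9 vs larger child 22 at index 2, swap → [22, 19, 9, 15]
insert 2:
  append 2 at index 4 → [22, 19, 9, 15, 2] (no swap needed)
insert 17:
  append 17 at index 5 → [22, 19, 9, 15, 2, 17]
  17 > parent 9 at index 2, swap → [22, 19, 17, 15, 2, 9]
insert 48:
  append 48 at index 6 → [22, 19, 17, 15, 2, 9, 48]
  48 > parent 17 at index 2, swap → [22, 19, 48, 15, 2, 9, 17]
  48 > parent 22 at index 0, swap → [48, 19, 22, 15, 2, 9, 17]
insert 31:
  append 31 at index 7 → [48, 19, 22, 15, 2, 9, 17, 31]
  31 > parent 15 at index 3, swap → [48, 19, 22, 31, 2, 9, 17, 15]
  31 > parent 19 at index 1, swap → [48, 31, 22, 19, 2, 9, 17, 15]
insert 0:
  append 0 at index 8 → [48, 31, 22, 19, 2, 9, 17, 15, 0] (no swap needed)

[48, 31, 22, 19, 2, 9, 17, 15, 0]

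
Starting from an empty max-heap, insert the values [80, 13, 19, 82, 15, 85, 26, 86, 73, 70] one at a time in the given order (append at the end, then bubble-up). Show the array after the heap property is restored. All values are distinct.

[86, 85, 82, 80, 70, 19, 26, 13, 73, 15]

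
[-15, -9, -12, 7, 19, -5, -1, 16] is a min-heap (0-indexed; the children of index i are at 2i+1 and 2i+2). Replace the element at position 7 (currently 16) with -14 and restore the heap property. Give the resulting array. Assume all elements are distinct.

[-15, -14, -12, -9, 19, -5, -1, 7]

set index 7 from 16 to -14 → [-15, -9, -12, 7, 19, -5, -1, -14]
-14 < parent 7 at index 3, swap → [-15, -9, -12, -14, 19, -5, -1, 7]
-14 < parent -9 at index 1, swap → [-15, -14, -12, -9, 19, -5, -1, 7]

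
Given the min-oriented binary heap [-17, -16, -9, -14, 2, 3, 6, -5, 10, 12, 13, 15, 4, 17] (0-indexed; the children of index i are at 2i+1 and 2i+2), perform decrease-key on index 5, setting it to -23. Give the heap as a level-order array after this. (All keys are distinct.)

set index 5 from 3 to -23 → [-17, -16, -9, -14, 2, -23, 6, -5, 10, 12, 13, 15, 4, 17]
-23 < parent -9 at index 2, swap → [-17, -16, -23, -14, 2, -9, 6, -5, 10, 12, 13, 15, 4, 17]
-23 < parent -17 at index 0, swap → [-23, -16, -17, -14, 2, -9, 6, -5, 10, 12, 13, 15, 4, 17]

[-23, -16, -17, -14, 2, -9, 6, -5, 10, 12, 13, 15, 4, 17]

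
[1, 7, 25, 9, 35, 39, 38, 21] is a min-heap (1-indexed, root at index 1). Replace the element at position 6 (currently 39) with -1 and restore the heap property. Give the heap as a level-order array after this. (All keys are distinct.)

set index 6 from 39 to -1 → [1, 7, 25, 9, 35, -1, 38, 21]
-1 < parent 25 at index 3, swap → [1, 7, -1, 9, 35, 25, 38, 21]
-1 < parent 1 at index 1, swap → [-1, 7, 1, 9, 35, 25, 38, 21]

[-1, 7, 1, 9, 35, 25, 38, 21]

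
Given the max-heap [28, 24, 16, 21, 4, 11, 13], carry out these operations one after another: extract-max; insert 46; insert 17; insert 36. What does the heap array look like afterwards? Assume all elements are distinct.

[46, 36, 24, 21, 4, 11, 16, 13, 17]

extract-max → returns 28:
  remove root 28; move last element 13 to root → [13, 24, 16, 21, 4, 11]
  13 vs larger child 24 at index 1, swap → [24, 13, 16, 21, 4, 11]
  13 vs larger child 21 at index 3, swap → [24, 21, 16, 13, 4, 11]
insert 46:
  append 46 at index 6 → [24, 21, 16, 13, 4, 11, 46]
  46 > parent 16 at index 2, swap → [24, 21, 46, 13, 4, 11, 16]
  46 > parent 24 at index 0, swap → [46, 21, 24, 13, 4, 11, 16]
insert 17:
  append 17 at index 7 → [46, 21, 24, 13, 4, 11, 16, 17]
  17 > parent 13 at index 3, swap → [46, 21, 24, 17, 4, 11, 16, 13]
insert 36:
  append 36 at index 8 → [46, 21, 24, 17, 4, 11, 16, 13, 36]
  36 > parent 17 at index 3, swap → [46, 21, 24, 36, 4, 11, 16, 13, 17]
  36 > parent 21 at index 1, swap → [46, 36, 24, 21, 4, 11, 16, 13, 17]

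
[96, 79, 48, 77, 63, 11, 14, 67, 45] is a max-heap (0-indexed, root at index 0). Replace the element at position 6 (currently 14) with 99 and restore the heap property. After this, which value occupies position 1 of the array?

set index 6 from 14 to 99 → [96, 79, 48, 77, 63, 11, 99, 67, 45]
99 > parent 48 at index 2, swap → [96, 79, 99, 77, 63, 11, 48, 67, 45]
99 > parent 96 at index 0, swap → [99, 79, 96, 77, 63, 11, 48, 67, 45]
resulting array: [99, 79, 96, 77, 63, 11, 48, 67, 45]

79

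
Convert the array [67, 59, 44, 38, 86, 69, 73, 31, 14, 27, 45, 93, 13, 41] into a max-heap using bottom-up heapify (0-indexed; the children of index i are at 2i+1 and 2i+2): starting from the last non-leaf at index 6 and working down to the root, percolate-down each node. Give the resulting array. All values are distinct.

sift down from index 6: already satisfies heap property
sift down from index 5:
  69 vs larger child 93 at index 11, swap → [67, 59, 44, 38, 86, 93, 73, 31, 14, 27, 45, 69, 13, 41]
sift down from index 4: already satisfies heap property
sift down from index 3: already satisfies heap property
sift down from index 2:
  44 vs larger child 93 at index 5, swap → [67, 59, 93, 38, 86, 44, 73, 31, 14, 27, 45, 69, 13, 41]
  44 vs larger child 69 at index 11, swap → [67, 59, 93, 38, 86, 69, 73, 31, 14, 27, 45, 44, 13, 41]
sift down from index 1:
  59 vs larger child 86 at index 4, swap → [67, 86, 93, 38, 59, 69, 73, 31, 14, 27, 45, 44, 13, 41]
sift down from index 0:
  67 vs larger child 93 at index 2, swap → [93, 86, 67, 38, 59, 69, 73, 31, 14, 27, 45, 44, 13, 41]
  67 vs larger child 73 at index 6, swap → [93, 86, 73, 38, 59, 69, 67, 31, 14, 27, 45, 44, 13, 41]

[93, 86, 73, 38, 59, 69, 67, 31, 14, 27, 45, 44, 13, 41]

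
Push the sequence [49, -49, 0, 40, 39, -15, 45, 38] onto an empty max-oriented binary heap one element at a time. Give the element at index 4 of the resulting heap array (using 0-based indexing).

39

Insert 49:
  append 49 at index 0 → [49] (no swap needed)
Insert -49:
  append -49 at index 1 → [49, -49] (no swap needed)
Insert 0:
  append 0 at index 2 → [49, -49, 0] (no swap needed)
Insert 40:
  append 40 at index 3 → [49, -49, 0, 40]
  40 > parent -49 at index 1, swap → [49, 40, 0, -49]
Insert 39:
  append 39 at index 4 → [49, 40, 0, -49, 39] (no swap needed)
Insert -15:
  append -15 at index 5 → [49, 40, 0, -49, 39, -15] (no swap needed)
Insert 45:
  append 45 at index 6 → [49, 40, 0, -49, 39, -15, 45]
  45 > parent 0 at index 2, swap → [49, 40, 45, -49, 39, -15, 0]
Insert 38:
  append 38 at index 7 → [49, 40, 45, -49, 39, -15, 0, 38]
  38 > parent -49 at index 3, swap → [49, 40, 45, 38, 39, -15, 0, -49]
resulting array: [49, 40, 45, 38, 39, -15, 0, -49]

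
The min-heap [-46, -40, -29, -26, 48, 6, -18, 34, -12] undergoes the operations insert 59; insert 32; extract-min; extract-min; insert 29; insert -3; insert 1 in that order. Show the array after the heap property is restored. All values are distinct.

insert 59:
  append 59 at index 9 → [-46, -40, -29, -26, 48, 6, -18, 34, -12, 59] (no swap needed)
insert 32:
  append 32 at index 10 → [-46, -40, -29, -26, 48, 6, -18, 34, -12, 59, 32]
  32 < parent 48 at index 4, swap → [-46, -40, -29, -26, 32, 6, -18, 34, -12, 59, 48]
extract-min → returns -46:
  remove root -46; move last element 48 to root → [48, -40, -29, -26, 32, 6, -18, 34, -12, 59]
  48 vs smaller child -40 at index 1, swap → [-40, 48, -29, -26, 32, 6, -18, 34, -12, 59]
  48 vs smaller child -26 at index 3, swap → [-40, -26, -29, 48, 32, 6, -18, 34, -12, 59]
  48 vs smaller child -12 at index 8, swap → [-40, -26, -29, -12, 32, 6, -18, 34, 48, 59]
extract-min → returns -40:
  remove root -40; move last element 59 to root → [59, -26, -29, -12, 32, 6, -18, 34, 48]
  59 vs smaller child -29 at index 2, swap → [-29, -26, 59, -12, 32, 6, -18, 34, 48]
  59 vs smaller child -18 at index 6, swap → [-29, -26, -18, -12, 32, 6, 59, 34, 48]
insert 29:
  append 29 at index 9 → [-29, -26, -18, -12, 32, 6, 59, 34, 48, 29]
  29 < parent 32 at index 4, swap → [-29, -26, -18, -12, 29, 6, 59, 34, 48, 32]
insert -3:
  append -3 at index 10 → [-29, -26, -18, -12, 29, 6, 59, 34, 48, 32, -3]
  -3 < parent 29 at index 4, swap → [-29, -26, -18, -12, -3, 6, 59, 34, 48, 32, 29]
insert 1:
  append 1 at index 11 → [-29, -26, -18, -12, -3, 6, 59, 34, 48, 32, 29, 1]
  1 < parent 6 at index 5, swap → [-29, -26, -18, -12, -3, 1, 59, 34, 48, 32, 29, 6]

[-29, -26, -18, -12, -3, 1, 59, 34, 48, 32, 29, 6]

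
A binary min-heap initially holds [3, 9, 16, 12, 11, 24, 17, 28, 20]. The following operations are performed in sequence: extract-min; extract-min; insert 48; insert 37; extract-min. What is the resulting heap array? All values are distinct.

extract-min → returns 3:
  remove root 3; move last element 20 to root → [20, 9, 16, 12, 11, 24, 17, 28]
  20 vs smaller child 9 at index 1, swap → [9, 20, 16, 12, 11, 24, 17, 28]
  20 vs smaller child 11 at index 4, swap → [9, 11, 16, 12, 20, 24, 17, 28]
extract-min → returns 9:
  remove root 9; move last element 28 to root → [28, 11, 16, 12, 20, 24, 17]
  28 vs smaller child 11 at index 1, swap → [11, 28, 16, 12, 20, 24, 17]
  28 vs smaller child 12 at index 3, swap → [11, 12, 16, 28, 20, 24, 17]
insert 48:
  append 48 at index 7 → [11, 12, 16, 28, 20, 24, 17, 48] (no swap needed)
insert 37:
  append 37 at index 8 → [11, 12, 16, 28, 20, 24, 17, 48, 37] (no swap needed)
extract-min → returns 11:
  remove root 11; move last element 37 to root → [37, 12, 16, 28, 20, 24, 17, 48]
  37 vs smaller child 12 at index 1, swap → [12, 37, 16, 28, 20, 24, 17, 48]
  37 vs smaller child 20 at index 4, swap → [12, 20, 16, 28, 37, 24, 17, 48]

[12, 20, 16, 28, 37, 24, 17, 48]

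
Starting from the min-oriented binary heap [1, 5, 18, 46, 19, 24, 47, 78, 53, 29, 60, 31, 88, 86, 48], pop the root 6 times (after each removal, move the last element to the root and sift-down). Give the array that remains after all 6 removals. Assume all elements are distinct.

extract-min #1 returns 1:
  remove root 1; move last element 48 to root → [48, 5, 18, 46, 19, 24, 47, 78, 53, 29, 60, 31, 88, 86]
  48 vs smaller child 5 at index 1, swap → [5, 48, 18, 46, 19, 24, 47, 78, 53, 29, 60, 31, 88, 86]
  48 vs smaller child 19 at index 4, swap → [5, 19, 18, 46, 48, 24, 47, 78, 53, 29, 60, 31, 88, 86]
  48 vs smaller child 29 at index 9, swap → [5, 19, 18, 46, 29, 24, 47, 78, 53, 48, 60, 31, 88, 86]
extract-min #2 returns 5:
  remove root 5; move last element 86 to root → [86, 19, 18, 46, 29, 24, 47, 78, 53, 48, 60, 31, 88]
  86 vs smaller child 18 at index 2, swap → [18, 19, 86, 46, 29, 24, 47, 78, 53, 48, 60, 31, 88]
  86 vs smaller child 24 at index 5, swap → [18, 19, 24, 46, 29, 86, 47, 78, 53, 48, 60, 31, 88]
  86 vs smaller child 31 at index 11, swap → [18, 19, 24, 46, 29, 31, 47, 78, 53, 48, 60, 86, 88]
extract-min #3 returns 18:
  remove root 18; move last element 88 to root → [88, 19, 24, 46, 29, 31, 47, 78, 53, 48, 60, 86]
  88 vs smaller child 19 at index 1, swap → [19, 88, 24, 46, 29, 31, 47, 78, 53, 48, 60, 86]
  88 vs smaller child 29 at index 4, swap → [19, 29, 24, 46, 88, 31, 47, 78, 53, 48, 60, 86]
  88 vs smaller child 48 at index 9, swap → [19, 29, 24, 46, 48, 31, 47, 78, 53, 88, 60, 86]
extract-min #4 returns 19:
  remove root 19; move last element 86 to root → [86, 29, 24, 46, 48, 31, 47, 78, 53, 88, 60]
  86 vs smaller child 24 at index 2, swap → [24, 29, 86, 46, 48, 31, 47, 78, 53, 88, 60]
  86 vs smaller child 31 at index 5, swap → [24, 29, 31, 46, 48, 86, 47, 78, 53, 88, 60]
extract-min #5 returns 24:
  remove root 24; move last element 60 to root → [60, 29, 31, 46, 48, 86, 47, 78, 53, 88]
  60 vs smaller child 29 at index 1, swap → [29, 60, 31, 46, 48, 86, 47, 78, 53, 88]
  60 vs smaller child 46 at index 3, swap → [29, 46, 31, 60, 48, 86, 47, 78, 53, 88]
  60 vs smaller child 53 at index 8, swap → [29, 46, 31, 53, 48, 86, 47, 78, 60, 88]
extract-min #6 returns 29:
  remove root 29; move last element 88 to root → [88, 46, 31, 53, 48, 86, 47, 78, 60]
  88 vs smaller child 31 at index 2, swap → [31, 46, 88, 53, 48, 86, 47, 78, 60]
  88 vs smaller child 47 at index 6, swap → [31, 46, 47, 53, 48, 86, 88, 78, 60]

[31, 46, 47, 53, 48, 86, 88, 78, 60]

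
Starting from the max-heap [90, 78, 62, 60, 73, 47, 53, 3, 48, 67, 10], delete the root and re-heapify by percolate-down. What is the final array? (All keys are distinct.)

[78, 73, 62, 60, 67, 47, 53, 3, 48, 10]

remove root 90; move last element 10 to root → [10, 78, 62, 60, 73, 47, 53, 3, 48, 67]
10 vs larger child 78 at index 1, swap → [78, 10, 62, 60, 73, 47, 53, 3, 48, 67]
10 vs larger child 73 at index 4, swap → [78, 73, 62, 60, 10, 47, 53, 3, 48, 67]
10 vs only child 67 at index 9, swap → [78, 73, 62, 60, 67, 47, 53, 3, 48, 10]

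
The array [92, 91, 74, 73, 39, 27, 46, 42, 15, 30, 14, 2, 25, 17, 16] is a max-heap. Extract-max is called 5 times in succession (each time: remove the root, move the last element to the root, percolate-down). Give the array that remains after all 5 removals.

[42, 39, 27, 25, 30, 2, 17, 16, 15, 14]

extract-max #1 returns 92:
  remove root 92; move last element 16 to root → [16, 91, 74, 73, 39, 27, 46, 42, 15, 30, 14, 2, 25, 17]
  16 vs larger child 91 at index 1, swap → [91, 16, 74, 73, 39, 27, 46, 42, 15, 30, 14, 2, 25, 17]
  16 vs larger child 73 at index 3, swap → [91, 73, 74, 16, 39, 27, 46, 42, 15, 30, 14, 2, 25, 17]
  16 vs larger child 42 at index 7, swap → [91, 73, 74, 42, 39, 27, 46, 16, 15, 30, 14, 2, 25, 17]
extract-max #2 returns 91:
  remove root 91; move last element 17 to root → [17, 73, 74, 42, 39, 27, 46, 16, 15, 30, 14, 2, 25]
  17 vs larger child 74 at index 2, swap → [74, 73, 17, 42, 39, 27, 46, 16, 15, 30, 14, 2, 25]
  17 vs larger child 46 at index 6, swap → [74, 73, 46, 42, 39, 27, 17, 16, 15, 30, 14, 2, 25]
extract-max #3 returns 74:
  remove root 74; move last element 25 to root → [25, 73, 46, 42, 39, 27, 17, 16, 15, 30, 14, 2]
  25 vs larger child 73 at index 1, swap → [73, 25, 46, 42, 39, 27, 17, 16, 15, 30, 14, 2]
  25 vs larger child 42 at index 3, swap → [73, 42, 46, 25, 39, 27, 17, 16, 15, 30, 14, 2]
extract-max #4 returns 73:
  remove root 73; move last element 2 to root → [2, 42, 46, 25, 39, 27, 17, 16, 15, 30, 14]
  2 vs larger child 46 at index 2, swap → [46, 42, 2, 25, 39, 27, 17, 16, 15, 30, 14]
  2 vs larger child 27 at index 5, swap → [46, 42, 27, 25, 39, 2, 17, 16, 15, 30, 14]
extract-max #5 returns 46:
  remove root 46; move last element 14 to root → [14, 42, 27, 25, 39, 2, 17, 16, 15, 30]
  14 vs larger child 42 at index 1, swap → [42, 14, 27, 25, 39, 2, 17, 16, 15, 30]
  14 vs larger child 39 at index 4, swap → [42, 39, 27, 25, 14, 2, 17, 16, 15, 30]
  14 vs only child 30 at index 9, swap → [42, 39, 27, 25, 30, 2, 17, 16, 15, 14]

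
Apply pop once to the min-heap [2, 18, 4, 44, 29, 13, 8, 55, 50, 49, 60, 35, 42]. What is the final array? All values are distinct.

[4, 18, 8, 44, 29, 13, 42, 55, 50, 49, 60, 35]

remove root 2; move last element 42 to root → [42, 18, 4, 44, 29, 13, 8, 55, 50, 49, 60, 35]
42 vs smaller child 4 at index 2, swap → [4, 18, 42, 44, 29, 13, 8, 55, 50, 49, 60, 35]
42 vs smaller child 8 at index 6, swap → [4, 18, 8, 44, 29, 13, 42, 55, 50, 49, 60, 35]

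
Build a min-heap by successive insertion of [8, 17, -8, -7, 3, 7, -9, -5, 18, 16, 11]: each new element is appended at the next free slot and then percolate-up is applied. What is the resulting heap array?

[-9, -7, -8, -5, 3, 8, 7, 17, 18, 16, 11]

Insert 8:
  append 8 at index 0 → [8] (no swap needed)
Insert 17:
  append 17 at index 1 → [8, 17] (no swap needed)
Insert -8:
  append -8 at index 2 → [8, 17, -8]
  -8 < parent 8 at index 0, swap → [-8, 17, 8]
Insert -7:
  append -7 at index 3 → [-8, 17, 8, -7]
  -7 < parent 17 at index 1, swap → [-8, -7, 8, 17]
Insert 3:
  append 3 at index 4 → [-8, -7, 8, 17, 3] (no swap needed)
Insert 7:
  append 7 at index 5 → [-8, -7, 8, 17, 3, 7]
  7 < parent 8 at index 2, swap → [-8, -7, 7, 17, 3, 8]
Insert -9:
  append -9 at index 6 → [-8, -7, 7, 17, 3, 8, -9]
  -9 < parent 7 at index 2, swap → [-8, -7, -9, 17, 3, 8, 7]
  -9 < parent -8 at index 0, swap → [-9, -7, -8, 17, 3, 8, 7]
Insert -5:
  append -5 at index 7 → [-9, -7, -8, 17, 3, 8, 7, -5]
  -5 < parent 17 at index 3, swap → [-9, -7, -8, -5, 3, 8, 7, 17]
Insert 18:
  append 18 at index 8 → [-9, -7, -8, -5, 3, 8, 7, 17, 18] (no swap needed)
Insert 16:
  append 16 at index 9 → [-9, -7, -8, -5, 3, 8, 7, 17, 18, 16] (no swap needed)
Insert 11:
  append 11 at index 10 → [-9, -7, -8, -5, 3, 8, 7, 17, 18, 16, 11] (no swap needed)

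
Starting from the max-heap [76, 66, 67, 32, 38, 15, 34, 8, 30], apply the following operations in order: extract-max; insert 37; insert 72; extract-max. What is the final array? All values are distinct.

[67, 66, 34, 37, 38, 15, 30, 8, 32]

extract-max → returns 76:
  remove root 76; move last element 30 to root → [30, 66, 67, 32, 38, 15, 34, 8]
  30 vs larger child 67 at index 2, swap → [67, 66, 30, 32, 38, 15, 34, 8]
  30 vs larger child 34 at index 6, swap → [67, 66, 34, 32, 38, 15, 30, 8]
insert 37:
  append 37 at index 8 → [67, 66, 34, 32, 38, 15, 30, 8, 37]
  37 > parent 32 at index 3, swap → [67, 66, 34, 37, 38, 15, 30, 8, 32]
insert 72:
  append 72 at index 9 → [67, 66, 34, 37, 38, 15, 30, 8, 32, 72]
  72 > parent 38 at index 4, swap → [67, 66, 34, 37, 72, 15, 30, 8, 32, 38]
  72 > parent 66 at index 1, swap → [67, 72, 34, 37, 66, 15, 30, 8, 32, 38]
  72 > parent 67 at index 0, swap → [72, 67, 34, 37, 66, 15, 30, 8, 32, 38]
extract-max → returns 72:
  remove root 72; move last element 38 to root → [38, 67, 34, 37, 66, 15, 30, 8, 32]
  38 vs larger child 67 at index 1, swap → [67, 38, 34, 37, 66, 15, 30, 8, 32]
  38 vs larger child 66 at index 4, swap → [67, 66, 34, 37, 38, 15, 30, 8, 32]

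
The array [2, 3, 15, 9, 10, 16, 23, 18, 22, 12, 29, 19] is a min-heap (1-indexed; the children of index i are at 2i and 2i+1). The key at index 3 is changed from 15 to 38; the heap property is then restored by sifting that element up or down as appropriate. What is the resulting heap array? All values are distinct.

set index 3 from 15 to 38 → [2, 3, 38, 9, 10, 16, 23, 18, 22, 12, 29, 19]
38 vs smaller child 16 at index 6, swap → [2, 3, 16, 9, 10, 38, 23, 18, 22, 12, 29, 19]
38 vs only child 19 at index 12, swap → [2, 3, 16, 9, 10, 19, 23, 18, 22, 12, 29, 38]

[2, 3, 16, 9, 10, 19, 23, 18, 22, 12, 29, 38]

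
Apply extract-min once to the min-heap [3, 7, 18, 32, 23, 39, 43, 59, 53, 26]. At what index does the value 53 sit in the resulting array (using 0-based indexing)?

8

remove root 3; move last element 26 to root → [26, 7, 18, 32, 23, 39, 43, 59, 53]
26 vs smaller child 7 at index 1, swap → [7, 26, 18, 32, 23, 39, 43, 59, 53]
26 vs smaller child 23 at index 4, swap → [7, 23, 18, 32, 26, 39, 43, 59, 53]
resulting array: [7, 23, 18, 32, 26, 39, 43, 59, 53]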